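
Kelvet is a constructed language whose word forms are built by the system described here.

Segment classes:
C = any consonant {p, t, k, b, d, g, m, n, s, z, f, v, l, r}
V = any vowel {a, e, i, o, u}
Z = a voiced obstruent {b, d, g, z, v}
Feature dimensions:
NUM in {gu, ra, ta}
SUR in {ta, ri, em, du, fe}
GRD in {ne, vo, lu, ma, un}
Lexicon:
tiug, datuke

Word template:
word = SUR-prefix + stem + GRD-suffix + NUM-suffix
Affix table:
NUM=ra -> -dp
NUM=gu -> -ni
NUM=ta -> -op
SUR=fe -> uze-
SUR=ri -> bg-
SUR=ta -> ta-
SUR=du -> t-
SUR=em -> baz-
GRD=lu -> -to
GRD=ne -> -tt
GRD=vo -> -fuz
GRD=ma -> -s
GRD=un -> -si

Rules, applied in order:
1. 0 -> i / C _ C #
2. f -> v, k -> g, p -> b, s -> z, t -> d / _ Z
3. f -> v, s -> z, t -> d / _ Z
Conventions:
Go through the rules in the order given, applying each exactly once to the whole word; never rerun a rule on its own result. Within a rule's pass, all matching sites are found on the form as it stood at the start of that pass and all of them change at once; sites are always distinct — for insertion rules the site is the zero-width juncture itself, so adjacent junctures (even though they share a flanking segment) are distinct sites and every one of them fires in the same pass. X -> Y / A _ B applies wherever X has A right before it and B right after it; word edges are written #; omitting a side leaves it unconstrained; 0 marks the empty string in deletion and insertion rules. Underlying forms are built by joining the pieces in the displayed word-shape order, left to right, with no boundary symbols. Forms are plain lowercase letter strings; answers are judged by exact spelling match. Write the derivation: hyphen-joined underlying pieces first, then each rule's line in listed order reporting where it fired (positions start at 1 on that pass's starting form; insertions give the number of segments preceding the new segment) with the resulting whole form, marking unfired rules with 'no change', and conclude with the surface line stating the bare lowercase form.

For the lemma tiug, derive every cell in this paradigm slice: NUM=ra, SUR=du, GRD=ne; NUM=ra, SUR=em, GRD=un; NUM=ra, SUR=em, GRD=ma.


cell NUM=ra, SUR=du, GRD=ne:
underlying: t-tiug-tt-dp
1. 0 -> i / C _ C #: inserts after position(s) 8: ttiugttdip
2. f -> v, k -> g, p -> b, s -> z, t -> d / _ Z: fires at position(s) 7: ttiugtddip
3. f -> v, s -> z, t -> d / _ Z: fires at position(s) 6: ttiugdddip
surface: ttiugdddip

cell NUM=ra, SUR=em, GRD=un:
underlying: baz-tiug-si-dp
1. 0 -> i / C _ C #: inserts after position(s) 10: baztiugsidip
2. f -> v, k -> g, p -> b, s -> z, t -> d / _ Z: no change
3. f -> v, s -> z, t -> d / _ Z: no change
surface: baztiugsidip

cell NUM=ra, SUR=em, GRD=ma:
underlying: baz-tiug-s-dp
1. 0 -> i / C _ C #: inserts after position(s) 9: baztiugsdip
2. f -> v, k -> g, p -> b, s -> z, t -> d / _ Z: fires at position(s) 8: baztiugzdip
3. f -> v, s -> z, t -> d / _ Z: no change
surface: baztiugzdip


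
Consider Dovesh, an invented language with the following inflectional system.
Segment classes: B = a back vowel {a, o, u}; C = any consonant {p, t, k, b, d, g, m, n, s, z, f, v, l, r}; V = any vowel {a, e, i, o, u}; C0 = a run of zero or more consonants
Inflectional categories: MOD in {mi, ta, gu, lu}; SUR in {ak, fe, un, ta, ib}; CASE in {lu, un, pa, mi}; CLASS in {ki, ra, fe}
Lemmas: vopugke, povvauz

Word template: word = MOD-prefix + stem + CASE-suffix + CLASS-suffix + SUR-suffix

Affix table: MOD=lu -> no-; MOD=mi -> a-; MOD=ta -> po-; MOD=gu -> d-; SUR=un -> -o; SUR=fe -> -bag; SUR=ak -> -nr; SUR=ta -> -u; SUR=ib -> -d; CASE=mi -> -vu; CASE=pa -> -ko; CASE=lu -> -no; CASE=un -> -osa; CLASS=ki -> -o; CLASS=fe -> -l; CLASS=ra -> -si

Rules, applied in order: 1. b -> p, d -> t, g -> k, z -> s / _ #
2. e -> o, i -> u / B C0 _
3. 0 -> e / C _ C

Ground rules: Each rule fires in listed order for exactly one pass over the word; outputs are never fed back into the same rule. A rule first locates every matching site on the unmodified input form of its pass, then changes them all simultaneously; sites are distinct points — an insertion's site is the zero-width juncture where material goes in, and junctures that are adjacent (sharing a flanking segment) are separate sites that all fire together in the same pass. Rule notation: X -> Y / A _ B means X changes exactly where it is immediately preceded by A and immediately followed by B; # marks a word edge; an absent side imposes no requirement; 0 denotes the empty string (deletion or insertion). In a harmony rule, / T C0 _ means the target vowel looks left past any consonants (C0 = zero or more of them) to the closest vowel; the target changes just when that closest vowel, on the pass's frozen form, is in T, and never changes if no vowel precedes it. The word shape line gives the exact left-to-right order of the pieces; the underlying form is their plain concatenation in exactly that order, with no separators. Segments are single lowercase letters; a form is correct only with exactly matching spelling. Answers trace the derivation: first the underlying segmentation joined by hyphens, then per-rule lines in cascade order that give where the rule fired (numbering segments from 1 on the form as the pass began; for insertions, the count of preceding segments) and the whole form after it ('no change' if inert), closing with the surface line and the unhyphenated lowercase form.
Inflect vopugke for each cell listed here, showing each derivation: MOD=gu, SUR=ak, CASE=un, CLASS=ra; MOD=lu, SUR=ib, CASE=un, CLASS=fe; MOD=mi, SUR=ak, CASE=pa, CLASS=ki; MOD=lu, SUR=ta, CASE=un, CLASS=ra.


cell MOD=gu, SUR=ak, CASE=un, CLASS=ra:
underlying: d-vopugke-osa-si-nr
1. b -> p, d -> t, g -> k, z -> s / _ #: no change
2. e -> o, i -> u / B C0 _: fires at position(s) 8, 13: dvopugkoosasunr
3. 0 -> e / C _ C: inserts after position(s) 1, 6, 14: devopugekoosasuner
surface: devopugekoosasuner

cell MOD=lu, SUR=ib, CASE=un, CLASS=fe:
underlying: no-vopugke-osa-l-d
1. b -> p, d -> t, g -> k, z -> s / _ #: fires at position(s) 14: novopugkeosalt
2. e -> o, i -> u / B C0 _: fires at position(s) 9: novopugkoosalt
3. 0 -> e / C _ C: inserts after position(s) 7, 13: novopugekoosalet
surface: novopugekoosalet

cell MOD=mi, SUR=ak, CASE=pa, CLASS=ki:
underlying: a-vopugke-ko-o-nr
1. b -> p, d -> t, g -> k, z -> s / _ #: no change
2. e -> o, i -> u / B C0 _: fires at position(s) 8: avopugkokoonr
3. 0 -> e / C _ C: inserts after position(s) 6, 12: avopugekokooner
surface: avopugekokooner

cell MOD=lu, SUR=ta, CASE=un, CLASS=ra:
underlying: no-vopugke-osa-si-u
1. b -> p, d -> t, g -> k, z -> s / _ #: no change
2. e -> o, i -> u / B C0 _: fires at position(s) 9, 14: novopugkoosasuu
3. 0 -> e / C _ C: inserts after position(s) 7: novopugekoosasuu
surface: novopugekoosasuu


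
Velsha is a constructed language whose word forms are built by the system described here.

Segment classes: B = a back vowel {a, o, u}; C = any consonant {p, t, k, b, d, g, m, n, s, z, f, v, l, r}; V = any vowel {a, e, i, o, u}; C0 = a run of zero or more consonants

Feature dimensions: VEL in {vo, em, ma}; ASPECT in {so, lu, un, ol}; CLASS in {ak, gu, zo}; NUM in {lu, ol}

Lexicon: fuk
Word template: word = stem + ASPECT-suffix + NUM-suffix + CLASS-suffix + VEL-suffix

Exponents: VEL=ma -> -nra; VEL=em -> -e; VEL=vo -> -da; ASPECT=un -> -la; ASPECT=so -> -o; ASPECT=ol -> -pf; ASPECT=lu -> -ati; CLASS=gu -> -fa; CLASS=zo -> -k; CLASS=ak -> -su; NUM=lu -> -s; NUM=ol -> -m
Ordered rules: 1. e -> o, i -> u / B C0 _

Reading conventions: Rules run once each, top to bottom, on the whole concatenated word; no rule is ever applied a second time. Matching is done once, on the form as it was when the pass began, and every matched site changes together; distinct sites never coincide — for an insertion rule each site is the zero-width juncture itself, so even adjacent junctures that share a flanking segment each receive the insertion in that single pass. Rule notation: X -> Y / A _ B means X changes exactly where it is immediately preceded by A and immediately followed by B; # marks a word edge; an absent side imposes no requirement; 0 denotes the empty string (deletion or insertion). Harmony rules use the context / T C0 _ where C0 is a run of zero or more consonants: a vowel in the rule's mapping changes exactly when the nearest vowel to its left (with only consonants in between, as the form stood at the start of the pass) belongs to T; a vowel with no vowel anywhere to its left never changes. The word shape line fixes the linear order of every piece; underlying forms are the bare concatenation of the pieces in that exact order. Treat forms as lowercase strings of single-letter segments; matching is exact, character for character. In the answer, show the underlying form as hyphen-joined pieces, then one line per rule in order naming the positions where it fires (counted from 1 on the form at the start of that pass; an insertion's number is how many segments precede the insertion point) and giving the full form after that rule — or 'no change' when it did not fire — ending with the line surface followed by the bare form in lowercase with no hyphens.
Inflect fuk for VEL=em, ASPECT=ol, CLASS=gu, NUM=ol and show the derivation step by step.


underlying: fuk-pf-m-fa-e
1. e -> o, i -> u / B C0 _: fires at position(s) 9: fukpfmfao
surface: fukpfmfao


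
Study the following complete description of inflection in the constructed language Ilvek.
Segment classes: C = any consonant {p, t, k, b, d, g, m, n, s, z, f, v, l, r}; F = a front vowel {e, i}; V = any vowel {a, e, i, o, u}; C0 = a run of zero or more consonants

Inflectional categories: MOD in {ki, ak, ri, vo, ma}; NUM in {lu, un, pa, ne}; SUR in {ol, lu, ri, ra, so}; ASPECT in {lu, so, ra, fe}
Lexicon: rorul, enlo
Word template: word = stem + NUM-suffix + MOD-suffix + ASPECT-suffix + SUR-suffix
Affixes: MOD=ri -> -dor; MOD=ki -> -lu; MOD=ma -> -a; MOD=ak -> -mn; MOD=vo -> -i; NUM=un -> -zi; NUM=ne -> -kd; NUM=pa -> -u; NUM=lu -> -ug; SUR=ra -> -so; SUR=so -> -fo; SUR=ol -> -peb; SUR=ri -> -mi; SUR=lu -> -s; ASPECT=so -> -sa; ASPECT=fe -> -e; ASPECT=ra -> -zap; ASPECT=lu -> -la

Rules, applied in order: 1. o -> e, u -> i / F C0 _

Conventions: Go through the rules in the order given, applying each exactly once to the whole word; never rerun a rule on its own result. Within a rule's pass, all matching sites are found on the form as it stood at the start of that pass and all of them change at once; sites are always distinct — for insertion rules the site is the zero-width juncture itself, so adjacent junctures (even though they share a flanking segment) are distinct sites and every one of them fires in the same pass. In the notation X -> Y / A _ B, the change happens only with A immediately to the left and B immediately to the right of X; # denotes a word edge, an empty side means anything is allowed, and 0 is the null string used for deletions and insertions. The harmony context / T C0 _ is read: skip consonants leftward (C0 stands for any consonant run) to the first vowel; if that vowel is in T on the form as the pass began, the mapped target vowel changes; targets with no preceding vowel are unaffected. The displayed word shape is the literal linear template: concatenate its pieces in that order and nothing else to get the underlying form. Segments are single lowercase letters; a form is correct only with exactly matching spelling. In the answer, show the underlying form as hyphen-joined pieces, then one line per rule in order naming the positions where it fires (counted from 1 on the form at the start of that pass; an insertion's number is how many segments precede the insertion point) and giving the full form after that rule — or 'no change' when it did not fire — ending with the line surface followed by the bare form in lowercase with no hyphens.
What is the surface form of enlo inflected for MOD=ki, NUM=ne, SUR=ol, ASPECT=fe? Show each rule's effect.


underlying: enlo-kd-lu-e-peb
1. o -> e, u -> i / F C0 _: fires at position(s) 4: enlekdluepeb
surface: enlekdluepeb


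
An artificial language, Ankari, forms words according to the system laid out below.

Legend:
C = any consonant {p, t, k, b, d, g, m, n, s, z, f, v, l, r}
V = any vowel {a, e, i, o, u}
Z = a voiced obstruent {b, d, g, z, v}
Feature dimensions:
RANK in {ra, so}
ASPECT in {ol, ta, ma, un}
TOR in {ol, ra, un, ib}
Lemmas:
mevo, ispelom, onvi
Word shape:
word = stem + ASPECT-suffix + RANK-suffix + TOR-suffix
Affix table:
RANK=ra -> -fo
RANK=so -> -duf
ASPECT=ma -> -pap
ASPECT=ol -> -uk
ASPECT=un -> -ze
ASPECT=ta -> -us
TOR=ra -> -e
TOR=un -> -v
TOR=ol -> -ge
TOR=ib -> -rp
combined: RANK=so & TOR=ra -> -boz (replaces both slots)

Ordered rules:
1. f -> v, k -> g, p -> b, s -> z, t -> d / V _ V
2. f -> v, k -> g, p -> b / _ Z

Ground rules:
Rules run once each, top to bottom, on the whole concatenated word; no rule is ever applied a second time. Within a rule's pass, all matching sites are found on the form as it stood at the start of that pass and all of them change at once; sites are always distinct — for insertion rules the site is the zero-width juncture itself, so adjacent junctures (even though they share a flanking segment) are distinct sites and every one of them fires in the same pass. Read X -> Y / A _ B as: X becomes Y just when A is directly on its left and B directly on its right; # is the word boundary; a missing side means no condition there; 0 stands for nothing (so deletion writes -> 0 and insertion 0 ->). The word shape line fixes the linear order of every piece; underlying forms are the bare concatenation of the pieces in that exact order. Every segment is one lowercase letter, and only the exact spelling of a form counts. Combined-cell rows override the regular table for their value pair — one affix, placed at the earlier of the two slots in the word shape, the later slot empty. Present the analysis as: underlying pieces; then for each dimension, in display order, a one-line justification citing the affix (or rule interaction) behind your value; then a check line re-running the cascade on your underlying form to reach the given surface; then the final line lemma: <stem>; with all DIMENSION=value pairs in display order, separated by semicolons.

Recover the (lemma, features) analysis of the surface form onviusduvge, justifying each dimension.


underlying: onvi-us-duf-ge
RANK=so - signalled by the affix -duf
ASPECT=ta - signalled by the affix -us
TOR=ol - signalled by the affix -ge
check: onviusdufge -> onviusdufge -> onviusduvge
lemma: onvi; RANK=so; ASPECT=ta; TOR=ol


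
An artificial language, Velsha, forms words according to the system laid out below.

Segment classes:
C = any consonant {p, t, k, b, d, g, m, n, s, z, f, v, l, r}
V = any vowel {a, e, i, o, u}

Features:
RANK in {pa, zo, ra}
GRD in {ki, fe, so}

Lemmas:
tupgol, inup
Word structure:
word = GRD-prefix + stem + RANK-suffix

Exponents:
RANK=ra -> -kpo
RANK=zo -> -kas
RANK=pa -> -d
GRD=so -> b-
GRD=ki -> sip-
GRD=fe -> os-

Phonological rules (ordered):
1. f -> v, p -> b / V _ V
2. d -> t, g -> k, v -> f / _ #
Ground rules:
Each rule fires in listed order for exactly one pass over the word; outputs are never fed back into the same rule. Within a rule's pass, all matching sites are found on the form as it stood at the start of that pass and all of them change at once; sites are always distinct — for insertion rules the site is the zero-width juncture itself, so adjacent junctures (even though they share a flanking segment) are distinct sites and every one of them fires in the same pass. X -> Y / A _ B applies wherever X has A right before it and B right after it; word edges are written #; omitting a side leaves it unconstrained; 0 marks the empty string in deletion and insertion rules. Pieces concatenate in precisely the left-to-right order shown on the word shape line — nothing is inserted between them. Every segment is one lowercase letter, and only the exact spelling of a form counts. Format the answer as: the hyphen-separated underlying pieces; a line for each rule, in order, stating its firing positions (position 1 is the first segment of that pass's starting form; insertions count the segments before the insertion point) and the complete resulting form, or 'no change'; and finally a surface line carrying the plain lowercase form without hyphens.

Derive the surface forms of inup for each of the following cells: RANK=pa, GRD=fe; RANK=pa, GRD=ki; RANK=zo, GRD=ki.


cell RANK=pa, GRD=fe:
underlying: os-inup-d
1. f -> v, p -> b / V _ V: no change
2. d -> t, g -> k, v -> f / _ #: fires at position(s) 7: osinupt
surface: osinupt

cell RANK=pa, GRD=ki:
underlying: sip-inup-d
1. f -> v, p -> b / V _ V: fires at position(s) 3: sibinupd
2. d -> t, g -> k, v -> f / _ #: fires at position(s) 8: sibinupt
surface: sibinupt

cell RANK=zo, GRD=ki:
underlying: sip-inup-kas
1. f -> v, p -> b / V _ V: fires at position(s) 3: sibinupkas
2. d -> t, g -> k, v -> f / _ #: no change
surface: sibinupkas


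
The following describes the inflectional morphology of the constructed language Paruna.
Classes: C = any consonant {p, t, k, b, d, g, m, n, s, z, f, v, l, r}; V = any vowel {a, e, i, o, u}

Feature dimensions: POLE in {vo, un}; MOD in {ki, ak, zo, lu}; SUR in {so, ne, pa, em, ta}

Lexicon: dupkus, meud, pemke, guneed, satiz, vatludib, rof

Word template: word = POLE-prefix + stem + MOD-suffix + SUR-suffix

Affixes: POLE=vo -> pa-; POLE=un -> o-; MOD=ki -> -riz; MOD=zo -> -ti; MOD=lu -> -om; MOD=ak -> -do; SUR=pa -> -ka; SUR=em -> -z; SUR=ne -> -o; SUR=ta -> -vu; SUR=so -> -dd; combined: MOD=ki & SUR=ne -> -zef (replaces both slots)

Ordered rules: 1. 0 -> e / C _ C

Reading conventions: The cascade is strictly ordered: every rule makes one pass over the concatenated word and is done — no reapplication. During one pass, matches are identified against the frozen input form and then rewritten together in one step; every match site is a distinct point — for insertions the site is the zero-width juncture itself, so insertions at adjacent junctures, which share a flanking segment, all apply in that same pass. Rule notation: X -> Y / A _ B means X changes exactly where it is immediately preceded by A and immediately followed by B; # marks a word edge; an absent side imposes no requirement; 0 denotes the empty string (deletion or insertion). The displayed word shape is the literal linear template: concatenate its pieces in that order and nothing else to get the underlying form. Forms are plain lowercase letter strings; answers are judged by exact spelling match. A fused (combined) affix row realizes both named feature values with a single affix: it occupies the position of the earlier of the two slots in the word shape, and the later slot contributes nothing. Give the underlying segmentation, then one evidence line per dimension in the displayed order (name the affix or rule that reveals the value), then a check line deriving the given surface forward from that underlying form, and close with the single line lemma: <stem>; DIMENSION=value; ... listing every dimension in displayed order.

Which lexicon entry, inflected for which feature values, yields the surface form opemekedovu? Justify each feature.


underlying: o-pemke-do-vu
POLE=un - signalled by the affix o-
MOD=ak - signalled by the affix -do
SUR=ta - signalled by the affix -vu
check: opemkedovu -> opemekedovu
lemma: pemke; POLE=un; MOD=ak; SUR=ta


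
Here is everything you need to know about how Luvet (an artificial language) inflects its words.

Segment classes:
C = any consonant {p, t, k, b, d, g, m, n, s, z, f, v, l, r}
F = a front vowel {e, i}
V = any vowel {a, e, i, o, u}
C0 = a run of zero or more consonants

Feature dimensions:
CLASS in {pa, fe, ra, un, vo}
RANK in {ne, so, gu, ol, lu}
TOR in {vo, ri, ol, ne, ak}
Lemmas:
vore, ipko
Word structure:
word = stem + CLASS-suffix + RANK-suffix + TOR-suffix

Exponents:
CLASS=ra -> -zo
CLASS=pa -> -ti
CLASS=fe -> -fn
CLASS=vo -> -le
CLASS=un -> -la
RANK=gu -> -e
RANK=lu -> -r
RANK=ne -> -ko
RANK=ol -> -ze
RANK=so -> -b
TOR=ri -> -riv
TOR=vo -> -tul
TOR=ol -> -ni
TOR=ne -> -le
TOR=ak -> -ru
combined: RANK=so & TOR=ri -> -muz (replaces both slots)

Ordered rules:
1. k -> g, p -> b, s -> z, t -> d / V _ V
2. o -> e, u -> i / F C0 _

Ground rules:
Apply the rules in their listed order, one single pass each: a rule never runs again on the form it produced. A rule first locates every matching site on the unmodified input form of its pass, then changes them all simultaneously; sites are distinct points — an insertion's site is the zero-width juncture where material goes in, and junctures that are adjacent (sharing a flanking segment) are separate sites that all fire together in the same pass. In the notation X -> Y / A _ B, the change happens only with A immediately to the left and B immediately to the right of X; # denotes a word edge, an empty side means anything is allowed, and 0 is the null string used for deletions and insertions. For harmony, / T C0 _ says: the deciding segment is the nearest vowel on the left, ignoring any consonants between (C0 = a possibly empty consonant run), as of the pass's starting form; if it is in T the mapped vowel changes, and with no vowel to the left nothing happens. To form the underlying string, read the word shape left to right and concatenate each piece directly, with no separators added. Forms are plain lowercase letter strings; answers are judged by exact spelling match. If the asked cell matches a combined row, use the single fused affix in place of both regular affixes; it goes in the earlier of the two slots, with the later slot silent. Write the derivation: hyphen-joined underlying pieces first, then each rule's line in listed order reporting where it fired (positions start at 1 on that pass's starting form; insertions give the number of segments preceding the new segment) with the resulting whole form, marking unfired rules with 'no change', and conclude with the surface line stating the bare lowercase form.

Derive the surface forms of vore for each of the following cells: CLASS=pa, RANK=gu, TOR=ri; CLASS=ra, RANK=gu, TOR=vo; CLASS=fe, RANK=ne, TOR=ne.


cell CLASS=pa, RANK=gu, TOR=ri:
underlying: vore-ti-e-riv
1. k -> g, p -> b, s -> z, t -> d / V _ V: fires at position(s) 5: voredieriv
2. o -> e, u -> i / F C0 _: no change
surface: voredieriv

cell CLASS=ra, RANK=gu, TOR=vo:
underlying: vore-zo-e-tul
1. k -> g, p -> b, s -> z, t -> d / V _ V: fires at position(s) 8: vorezoedul
2. o -> e, u -> i / F C0 _: fires at position(s) 6, 9: vorezeedil
surface: vorezeedil

cell CLASS=fe, RANK=ne, TOR=ne:
underlying: vore-fn-ko-le
1. k -> g, p -> b, s -> z, t -> d / V _ V: no change
2. o -> e, u -> i / F C0 _: fires at position(s) 8: vorefnkele
surface: vorefnkele


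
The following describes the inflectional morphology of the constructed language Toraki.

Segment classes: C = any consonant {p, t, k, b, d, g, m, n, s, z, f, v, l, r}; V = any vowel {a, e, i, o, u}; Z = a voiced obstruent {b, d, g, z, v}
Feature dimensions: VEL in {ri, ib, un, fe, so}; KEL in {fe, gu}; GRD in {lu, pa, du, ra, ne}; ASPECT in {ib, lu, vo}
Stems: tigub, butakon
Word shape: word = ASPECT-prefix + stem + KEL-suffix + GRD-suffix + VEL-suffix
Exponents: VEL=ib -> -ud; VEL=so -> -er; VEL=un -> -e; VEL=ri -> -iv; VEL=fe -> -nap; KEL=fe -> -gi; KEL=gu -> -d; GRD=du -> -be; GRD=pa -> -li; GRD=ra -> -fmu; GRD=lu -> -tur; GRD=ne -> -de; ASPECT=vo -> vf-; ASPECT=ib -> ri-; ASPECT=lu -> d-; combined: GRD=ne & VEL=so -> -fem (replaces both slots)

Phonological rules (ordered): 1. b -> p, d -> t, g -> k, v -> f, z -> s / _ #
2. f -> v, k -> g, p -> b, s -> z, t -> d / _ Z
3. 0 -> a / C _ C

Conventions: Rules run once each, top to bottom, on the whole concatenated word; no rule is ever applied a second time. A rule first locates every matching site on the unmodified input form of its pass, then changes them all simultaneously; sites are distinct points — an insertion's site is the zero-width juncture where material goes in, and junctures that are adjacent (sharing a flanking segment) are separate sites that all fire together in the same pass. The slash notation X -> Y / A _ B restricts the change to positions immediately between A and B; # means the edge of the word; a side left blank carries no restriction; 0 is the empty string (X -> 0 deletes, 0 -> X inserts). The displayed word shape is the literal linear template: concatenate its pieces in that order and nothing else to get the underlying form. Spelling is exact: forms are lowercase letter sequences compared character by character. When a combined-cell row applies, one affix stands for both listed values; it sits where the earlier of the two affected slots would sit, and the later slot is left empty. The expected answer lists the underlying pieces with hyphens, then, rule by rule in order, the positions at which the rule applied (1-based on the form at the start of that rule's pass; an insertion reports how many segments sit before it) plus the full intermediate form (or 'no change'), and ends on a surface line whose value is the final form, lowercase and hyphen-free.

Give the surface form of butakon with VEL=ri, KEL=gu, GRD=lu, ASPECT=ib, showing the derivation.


underlying: ri-butakon-d-tur-iv
1. b -> p, d -> t, g -> k, v -> f, z -> s / _ #: fires at position(s) 15: ributakondturif
2. f -> v, k -> g, p -> b, s -> z, t -> d / _ Z: no change
3. 0 -> a / C _ C: inserts after position(s) 9, 10: ributakonadaturif
surface: ributakonadaturif


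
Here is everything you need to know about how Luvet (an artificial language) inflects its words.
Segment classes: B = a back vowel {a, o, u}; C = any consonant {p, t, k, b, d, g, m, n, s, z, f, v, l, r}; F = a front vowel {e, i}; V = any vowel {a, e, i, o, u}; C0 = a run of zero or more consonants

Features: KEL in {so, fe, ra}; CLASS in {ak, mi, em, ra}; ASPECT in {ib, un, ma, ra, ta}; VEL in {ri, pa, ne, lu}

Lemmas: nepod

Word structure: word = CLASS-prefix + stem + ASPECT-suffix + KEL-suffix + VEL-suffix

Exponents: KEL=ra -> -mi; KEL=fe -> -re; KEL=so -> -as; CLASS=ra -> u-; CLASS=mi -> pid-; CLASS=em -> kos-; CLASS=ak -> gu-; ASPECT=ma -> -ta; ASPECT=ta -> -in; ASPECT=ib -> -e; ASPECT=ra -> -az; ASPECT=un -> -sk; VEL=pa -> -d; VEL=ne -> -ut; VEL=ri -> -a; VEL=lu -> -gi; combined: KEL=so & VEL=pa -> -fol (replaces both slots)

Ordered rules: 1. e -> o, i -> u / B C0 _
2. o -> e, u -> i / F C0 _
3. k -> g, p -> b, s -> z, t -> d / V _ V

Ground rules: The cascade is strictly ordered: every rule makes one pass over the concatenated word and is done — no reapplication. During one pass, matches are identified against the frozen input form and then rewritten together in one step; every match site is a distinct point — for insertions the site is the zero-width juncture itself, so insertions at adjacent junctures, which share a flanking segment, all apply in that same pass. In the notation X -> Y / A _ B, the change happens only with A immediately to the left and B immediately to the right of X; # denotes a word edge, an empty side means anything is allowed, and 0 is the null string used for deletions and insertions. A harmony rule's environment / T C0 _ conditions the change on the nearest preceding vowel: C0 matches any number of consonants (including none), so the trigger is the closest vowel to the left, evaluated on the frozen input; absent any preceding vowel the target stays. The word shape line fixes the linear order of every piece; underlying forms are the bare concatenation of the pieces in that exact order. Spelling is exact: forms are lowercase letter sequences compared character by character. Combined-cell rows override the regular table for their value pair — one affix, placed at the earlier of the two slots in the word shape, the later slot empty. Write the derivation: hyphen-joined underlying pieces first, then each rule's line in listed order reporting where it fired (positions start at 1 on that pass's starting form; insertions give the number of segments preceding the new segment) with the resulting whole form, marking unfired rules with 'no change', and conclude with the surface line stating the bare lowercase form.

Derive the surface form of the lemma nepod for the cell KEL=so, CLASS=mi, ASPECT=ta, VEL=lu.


underlying: pid-nepod-in-as-gi
1. e -> o, i -> u / B C0 _: fires at position(s) 9, 14: pidnepodunasgu
2. o -> e, u -> i / F C0 _: fires at position(s) 7: pidnepedunasgu
3. k -> g, p -> b, s -> z, t -> d / V _ V: fires at position(s) 6: pidnebedunasgu
surface: pidnebedunasgu


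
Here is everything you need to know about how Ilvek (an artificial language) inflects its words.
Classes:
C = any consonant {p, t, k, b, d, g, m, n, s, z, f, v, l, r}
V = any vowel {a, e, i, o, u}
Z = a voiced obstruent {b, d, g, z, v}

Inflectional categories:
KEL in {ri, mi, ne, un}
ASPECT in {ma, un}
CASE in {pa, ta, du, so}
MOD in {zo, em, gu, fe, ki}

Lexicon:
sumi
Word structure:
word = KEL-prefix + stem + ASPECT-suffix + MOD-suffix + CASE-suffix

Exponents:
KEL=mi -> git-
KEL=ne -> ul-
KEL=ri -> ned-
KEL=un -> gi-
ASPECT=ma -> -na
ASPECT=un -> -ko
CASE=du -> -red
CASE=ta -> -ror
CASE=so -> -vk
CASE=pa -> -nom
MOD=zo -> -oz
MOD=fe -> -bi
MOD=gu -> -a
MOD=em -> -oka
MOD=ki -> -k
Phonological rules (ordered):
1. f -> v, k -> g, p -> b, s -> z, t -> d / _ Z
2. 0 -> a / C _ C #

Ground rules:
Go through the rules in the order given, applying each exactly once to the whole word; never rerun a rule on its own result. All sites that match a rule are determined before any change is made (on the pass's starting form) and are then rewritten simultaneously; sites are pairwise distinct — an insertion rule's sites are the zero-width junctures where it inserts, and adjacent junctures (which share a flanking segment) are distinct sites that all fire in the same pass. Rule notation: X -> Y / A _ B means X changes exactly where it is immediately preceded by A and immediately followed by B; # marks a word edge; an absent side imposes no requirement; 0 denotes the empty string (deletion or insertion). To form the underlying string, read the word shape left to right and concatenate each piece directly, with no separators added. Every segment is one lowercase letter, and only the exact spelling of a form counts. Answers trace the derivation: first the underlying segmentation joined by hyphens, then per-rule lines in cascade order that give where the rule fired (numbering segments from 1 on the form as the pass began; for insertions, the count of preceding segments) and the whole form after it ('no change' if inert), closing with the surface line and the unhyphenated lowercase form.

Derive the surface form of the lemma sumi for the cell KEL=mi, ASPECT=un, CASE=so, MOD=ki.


underlying: git-sumi-ko-k-vk
1. f -> v, k -> g, p -> b, s -> z, t -> d / _ Z: fires at position(s) 10: gitsumikogvk
2. 0 -> a / C _ C #: inserts after position(s) 11: gitsumikogvak
surface: gitsumikogvak


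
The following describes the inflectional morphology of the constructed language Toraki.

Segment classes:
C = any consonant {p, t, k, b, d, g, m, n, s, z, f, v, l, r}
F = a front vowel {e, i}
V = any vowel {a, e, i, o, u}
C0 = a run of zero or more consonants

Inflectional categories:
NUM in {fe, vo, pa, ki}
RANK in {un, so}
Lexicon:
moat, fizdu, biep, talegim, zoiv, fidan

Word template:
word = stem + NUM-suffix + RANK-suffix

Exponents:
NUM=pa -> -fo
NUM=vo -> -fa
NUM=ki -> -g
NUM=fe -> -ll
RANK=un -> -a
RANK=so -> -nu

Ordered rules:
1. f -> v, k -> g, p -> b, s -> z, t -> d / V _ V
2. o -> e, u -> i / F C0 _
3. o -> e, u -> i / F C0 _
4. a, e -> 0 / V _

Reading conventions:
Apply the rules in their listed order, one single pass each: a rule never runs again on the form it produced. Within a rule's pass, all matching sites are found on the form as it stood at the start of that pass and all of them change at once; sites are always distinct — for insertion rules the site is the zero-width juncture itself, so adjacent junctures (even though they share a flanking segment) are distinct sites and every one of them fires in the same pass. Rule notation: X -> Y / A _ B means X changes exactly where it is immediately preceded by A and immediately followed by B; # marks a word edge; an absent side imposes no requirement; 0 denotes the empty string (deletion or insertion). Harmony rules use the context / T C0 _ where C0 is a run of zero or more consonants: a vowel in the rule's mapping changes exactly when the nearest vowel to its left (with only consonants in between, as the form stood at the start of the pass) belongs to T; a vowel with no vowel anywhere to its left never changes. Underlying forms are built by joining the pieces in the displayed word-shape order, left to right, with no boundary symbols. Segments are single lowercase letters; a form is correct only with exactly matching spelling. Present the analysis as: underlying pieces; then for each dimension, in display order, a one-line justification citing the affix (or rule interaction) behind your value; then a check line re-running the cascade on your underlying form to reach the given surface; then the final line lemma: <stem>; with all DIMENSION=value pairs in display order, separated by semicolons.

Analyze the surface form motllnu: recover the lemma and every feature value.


underlying: moat-ll-nu
NUM=fe - signalled by the affix -ll
RANK=so - signalled by the affix -nu
check: moatllnu -> moatllnu -> moatllnu -> moatllnu -> motllnu
lemma: moat; NUM=fe; RANK=so


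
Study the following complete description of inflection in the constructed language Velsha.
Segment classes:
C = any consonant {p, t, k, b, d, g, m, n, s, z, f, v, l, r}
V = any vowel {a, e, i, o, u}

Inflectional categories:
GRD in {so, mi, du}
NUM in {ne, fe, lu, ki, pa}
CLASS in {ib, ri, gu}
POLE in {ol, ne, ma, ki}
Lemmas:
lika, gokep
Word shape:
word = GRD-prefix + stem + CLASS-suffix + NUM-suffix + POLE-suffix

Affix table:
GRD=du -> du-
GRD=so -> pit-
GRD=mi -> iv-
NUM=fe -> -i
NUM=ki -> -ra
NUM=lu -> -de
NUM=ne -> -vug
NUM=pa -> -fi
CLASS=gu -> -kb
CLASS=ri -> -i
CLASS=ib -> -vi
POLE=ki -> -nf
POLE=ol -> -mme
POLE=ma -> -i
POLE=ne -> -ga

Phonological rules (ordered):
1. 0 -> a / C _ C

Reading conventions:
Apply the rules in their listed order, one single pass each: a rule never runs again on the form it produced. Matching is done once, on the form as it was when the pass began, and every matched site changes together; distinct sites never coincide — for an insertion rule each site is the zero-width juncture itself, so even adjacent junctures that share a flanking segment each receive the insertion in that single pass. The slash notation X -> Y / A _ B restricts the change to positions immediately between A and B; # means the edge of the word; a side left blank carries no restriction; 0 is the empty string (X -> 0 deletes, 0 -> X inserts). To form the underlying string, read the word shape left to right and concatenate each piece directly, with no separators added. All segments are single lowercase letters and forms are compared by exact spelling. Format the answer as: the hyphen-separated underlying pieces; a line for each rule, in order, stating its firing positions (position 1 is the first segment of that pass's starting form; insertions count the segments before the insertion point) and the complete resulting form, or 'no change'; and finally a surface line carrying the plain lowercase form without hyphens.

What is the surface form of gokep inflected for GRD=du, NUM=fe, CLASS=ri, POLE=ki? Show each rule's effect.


underlying: du-gokep-i-i-nf
1. 0 -> a / C _ C: inserts after position(s) 10: dugokepiinaf
surface: dugokepiinaf


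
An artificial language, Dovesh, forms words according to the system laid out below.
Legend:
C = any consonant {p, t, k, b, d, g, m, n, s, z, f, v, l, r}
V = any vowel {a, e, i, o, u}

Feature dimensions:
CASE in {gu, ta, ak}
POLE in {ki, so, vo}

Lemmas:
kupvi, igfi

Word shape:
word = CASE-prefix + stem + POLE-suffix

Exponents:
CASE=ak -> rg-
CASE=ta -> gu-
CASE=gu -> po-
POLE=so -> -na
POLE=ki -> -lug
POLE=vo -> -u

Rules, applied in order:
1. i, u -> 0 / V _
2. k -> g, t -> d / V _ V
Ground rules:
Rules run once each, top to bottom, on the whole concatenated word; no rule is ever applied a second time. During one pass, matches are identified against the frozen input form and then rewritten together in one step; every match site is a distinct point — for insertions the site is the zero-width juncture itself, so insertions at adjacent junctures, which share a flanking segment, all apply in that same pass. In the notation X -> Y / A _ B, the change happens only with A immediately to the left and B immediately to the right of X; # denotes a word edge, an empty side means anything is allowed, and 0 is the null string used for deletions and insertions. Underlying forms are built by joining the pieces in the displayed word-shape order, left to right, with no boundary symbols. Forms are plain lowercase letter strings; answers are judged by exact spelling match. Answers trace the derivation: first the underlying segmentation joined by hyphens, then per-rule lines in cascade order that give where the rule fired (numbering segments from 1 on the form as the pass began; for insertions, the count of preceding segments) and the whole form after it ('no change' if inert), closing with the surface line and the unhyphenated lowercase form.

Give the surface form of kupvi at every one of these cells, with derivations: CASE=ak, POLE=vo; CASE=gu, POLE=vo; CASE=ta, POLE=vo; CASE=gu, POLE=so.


cell CASE=ak, POLE=vo:
underlying: rg-kupvi-u
1. i, u -> 0 / V _: fires at position(s) 8: rgkupvi
2. k -> g, t -> d / V _ V: no change
surface: rgkupvi

cell CASE=gu, POLE=vo:
underlying: po-kupvi-u
1. i, u -> 0 / V _: fires at position(s) 8: pokupvi
2. k -> g, t -> d / V _ V: fires at position(s) 3: pogupvi
surface: pogupvi

cell CASE=ta, POLE=vo:
underlying: gu-kupvi-u
1. i, u -> 0 / V _: fires at position(s) 8: gukupvi
2. k -> g, t -> d / V _ V: fires at position(s) 3: gugupvi
surface: gugupvi

cell CASE=gu, POLE=so:
underlying: po-kupvi-na
1. i, u -> 0 / V _: no change
2. k -> g, t -> d / V _ V: fires at position(s) 3: pogupvina
surface: pogupvina


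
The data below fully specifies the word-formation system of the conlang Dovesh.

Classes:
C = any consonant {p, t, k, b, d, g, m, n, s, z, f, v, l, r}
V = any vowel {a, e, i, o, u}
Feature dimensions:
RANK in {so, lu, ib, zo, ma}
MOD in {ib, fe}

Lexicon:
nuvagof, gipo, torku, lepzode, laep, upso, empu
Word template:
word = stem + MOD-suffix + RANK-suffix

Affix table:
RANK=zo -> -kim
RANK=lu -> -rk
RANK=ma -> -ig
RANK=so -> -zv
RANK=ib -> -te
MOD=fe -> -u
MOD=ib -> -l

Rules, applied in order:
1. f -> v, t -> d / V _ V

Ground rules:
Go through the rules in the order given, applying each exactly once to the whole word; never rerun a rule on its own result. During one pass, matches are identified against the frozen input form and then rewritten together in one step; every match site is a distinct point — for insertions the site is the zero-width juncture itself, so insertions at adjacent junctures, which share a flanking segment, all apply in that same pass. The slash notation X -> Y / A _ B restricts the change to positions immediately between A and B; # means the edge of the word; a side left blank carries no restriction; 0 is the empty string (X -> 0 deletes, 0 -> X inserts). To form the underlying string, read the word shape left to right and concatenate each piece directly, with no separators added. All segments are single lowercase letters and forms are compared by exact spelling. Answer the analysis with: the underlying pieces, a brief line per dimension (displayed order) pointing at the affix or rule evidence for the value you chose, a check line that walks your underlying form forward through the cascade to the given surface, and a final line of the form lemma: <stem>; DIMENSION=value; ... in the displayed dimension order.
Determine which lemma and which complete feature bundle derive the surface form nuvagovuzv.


underlying: nuvagof-u-zv
RANK=so - signalled by the affix -zv
MOD=fe - signalled by the affix -u
check: nuvagofuzv -> nuvagovuzv
lemma: nuvagof; RANK=so; MOD=fe


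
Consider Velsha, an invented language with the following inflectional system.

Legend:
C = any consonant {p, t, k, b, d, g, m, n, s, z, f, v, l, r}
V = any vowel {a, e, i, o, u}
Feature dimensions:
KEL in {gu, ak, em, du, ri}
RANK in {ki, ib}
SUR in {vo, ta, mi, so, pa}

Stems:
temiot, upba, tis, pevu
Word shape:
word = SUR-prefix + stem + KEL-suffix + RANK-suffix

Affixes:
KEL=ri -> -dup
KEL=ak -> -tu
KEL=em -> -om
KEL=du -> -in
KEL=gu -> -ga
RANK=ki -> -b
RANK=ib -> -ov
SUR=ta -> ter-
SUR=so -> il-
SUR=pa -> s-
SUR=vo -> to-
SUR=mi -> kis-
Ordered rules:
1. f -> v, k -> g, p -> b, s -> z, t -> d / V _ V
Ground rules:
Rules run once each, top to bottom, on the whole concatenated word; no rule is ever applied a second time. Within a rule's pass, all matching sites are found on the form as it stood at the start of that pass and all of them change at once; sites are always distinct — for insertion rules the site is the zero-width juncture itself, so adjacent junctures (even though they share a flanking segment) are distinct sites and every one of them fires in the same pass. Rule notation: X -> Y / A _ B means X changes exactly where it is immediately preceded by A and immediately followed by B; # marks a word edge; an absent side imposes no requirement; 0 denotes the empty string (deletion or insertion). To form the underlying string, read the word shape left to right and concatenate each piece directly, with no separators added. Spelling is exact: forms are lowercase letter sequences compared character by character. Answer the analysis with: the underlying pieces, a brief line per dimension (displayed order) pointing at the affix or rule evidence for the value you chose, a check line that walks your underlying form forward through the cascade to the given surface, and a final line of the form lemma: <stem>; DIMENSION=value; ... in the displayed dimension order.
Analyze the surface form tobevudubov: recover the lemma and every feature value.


underlying: to-pevu-dup-ov
KEL=ri - signalled by the affix -dup
RANK=ib - signalled by the affix -ov
SUR=vo - signalled by the affix to-
check: topevudupov -> tobevudubov
lemma: pevu; KEL=ri; RANK=ib; SUR=vo
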